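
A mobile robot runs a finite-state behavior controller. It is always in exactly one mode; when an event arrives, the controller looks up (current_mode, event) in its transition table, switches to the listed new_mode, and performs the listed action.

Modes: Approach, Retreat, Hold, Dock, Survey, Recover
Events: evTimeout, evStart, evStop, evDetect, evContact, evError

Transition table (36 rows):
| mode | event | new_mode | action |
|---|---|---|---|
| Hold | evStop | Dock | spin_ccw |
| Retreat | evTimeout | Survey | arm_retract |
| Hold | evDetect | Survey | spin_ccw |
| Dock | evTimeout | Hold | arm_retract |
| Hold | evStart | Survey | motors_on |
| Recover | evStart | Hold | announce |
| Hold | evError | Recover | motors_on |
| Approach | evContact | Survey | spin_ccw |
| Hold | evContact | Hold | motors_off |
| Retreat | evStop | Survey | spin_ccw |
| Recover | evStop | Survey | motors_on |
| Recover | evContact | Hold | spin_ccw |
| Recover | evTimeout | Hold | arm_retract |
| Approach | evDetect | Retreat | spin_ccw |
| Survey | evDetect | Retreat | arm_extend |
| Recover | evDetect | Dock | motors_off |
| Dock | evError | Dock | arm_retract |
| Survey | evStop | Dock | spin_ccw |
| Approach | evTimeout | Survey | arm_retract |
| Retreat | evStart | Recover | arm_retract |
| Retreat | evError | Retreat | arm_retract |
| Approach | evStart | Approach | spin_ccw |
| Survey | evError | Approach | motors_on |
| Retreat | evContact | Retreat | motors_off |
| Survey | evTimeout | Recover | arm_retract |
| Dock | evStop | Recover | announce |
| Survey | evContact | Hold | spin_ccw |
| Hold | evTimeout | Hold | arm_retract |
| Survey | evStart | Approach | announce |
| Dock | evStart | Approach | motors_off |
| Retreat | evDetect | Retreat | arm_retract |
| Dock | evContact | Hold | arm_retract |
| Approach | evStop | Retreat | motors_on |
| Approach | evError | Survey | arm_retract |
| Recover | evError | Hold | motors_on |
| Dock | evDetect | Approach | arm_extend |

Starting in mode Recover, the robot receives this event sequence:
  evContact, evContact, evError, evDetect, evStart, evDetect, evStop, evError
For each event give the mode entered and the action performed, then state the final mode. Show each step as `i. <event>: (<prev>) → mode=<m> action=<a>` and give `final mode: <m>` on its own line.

final mode: Approach

1. evContact: (Recover) → mode=Hold action=spin_ccw
2. evContact: (Hold) → mode=Hold action=motors_off
3. evError: (Hold) → mode=Recover action=motors_on
4. evDetect: (Recover) → mode=Dock action=motors_off
5. evStart: (Dock) → mode=Approach action=motors_off
6. evDetect: (Approach) → mode=Retreat action=spin_ccw
7. evStop: (Retreat) → mode=Survey action=spin_ccw
8. evError: (Survey) → mode=Approach action=motors_on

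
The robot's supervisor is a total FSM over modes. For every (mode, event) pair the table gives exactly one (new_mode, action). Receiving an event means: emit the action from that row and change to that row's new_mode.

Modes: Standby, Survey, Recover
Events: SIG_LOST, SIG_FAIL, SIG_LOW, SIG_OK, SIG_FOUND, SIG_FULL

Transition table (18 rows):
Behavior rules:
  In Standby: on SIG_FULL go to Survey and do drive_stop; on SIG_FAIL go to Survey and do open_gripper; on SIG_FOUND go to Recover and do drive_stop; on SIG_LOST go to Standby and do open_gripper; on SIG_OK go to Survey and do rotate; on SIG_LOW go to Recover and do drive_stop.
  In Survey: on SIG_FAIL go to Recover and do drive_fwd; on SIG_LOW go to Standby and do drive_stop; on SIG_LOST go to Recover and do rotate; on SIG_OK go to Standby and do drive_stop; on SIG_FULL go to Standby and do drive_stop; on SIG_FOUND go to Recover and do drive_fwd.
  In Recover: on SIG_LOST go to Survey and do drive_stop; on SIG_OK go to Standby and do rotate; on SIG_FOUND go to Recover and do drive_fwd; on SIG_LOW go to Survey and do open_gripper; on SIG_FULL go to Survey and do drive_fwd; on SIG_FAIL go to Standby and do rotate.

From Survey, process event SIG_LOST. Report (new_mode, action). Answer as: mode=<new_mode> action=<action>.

current mode = Survey; filter table to that mode:
  (Survey, SIG_FAIL) → (Recover, drive_fwd)
  (Survey, SIG_LOW) → (Standby, drive_stop)
  (Survey, SIG_LOST) → (Recover, rotate)  ← event matches
  (Survey, SIG_OK) → (Standby, drive_stop)
  (Survey, SIG_FULL) → (Standby, drive_stop)
  (Survey, SIG_FOUND) → (Recover, drive_fwd)
event = SIG_LOST selects (Recover, rotate)

mode=Recover action=rotate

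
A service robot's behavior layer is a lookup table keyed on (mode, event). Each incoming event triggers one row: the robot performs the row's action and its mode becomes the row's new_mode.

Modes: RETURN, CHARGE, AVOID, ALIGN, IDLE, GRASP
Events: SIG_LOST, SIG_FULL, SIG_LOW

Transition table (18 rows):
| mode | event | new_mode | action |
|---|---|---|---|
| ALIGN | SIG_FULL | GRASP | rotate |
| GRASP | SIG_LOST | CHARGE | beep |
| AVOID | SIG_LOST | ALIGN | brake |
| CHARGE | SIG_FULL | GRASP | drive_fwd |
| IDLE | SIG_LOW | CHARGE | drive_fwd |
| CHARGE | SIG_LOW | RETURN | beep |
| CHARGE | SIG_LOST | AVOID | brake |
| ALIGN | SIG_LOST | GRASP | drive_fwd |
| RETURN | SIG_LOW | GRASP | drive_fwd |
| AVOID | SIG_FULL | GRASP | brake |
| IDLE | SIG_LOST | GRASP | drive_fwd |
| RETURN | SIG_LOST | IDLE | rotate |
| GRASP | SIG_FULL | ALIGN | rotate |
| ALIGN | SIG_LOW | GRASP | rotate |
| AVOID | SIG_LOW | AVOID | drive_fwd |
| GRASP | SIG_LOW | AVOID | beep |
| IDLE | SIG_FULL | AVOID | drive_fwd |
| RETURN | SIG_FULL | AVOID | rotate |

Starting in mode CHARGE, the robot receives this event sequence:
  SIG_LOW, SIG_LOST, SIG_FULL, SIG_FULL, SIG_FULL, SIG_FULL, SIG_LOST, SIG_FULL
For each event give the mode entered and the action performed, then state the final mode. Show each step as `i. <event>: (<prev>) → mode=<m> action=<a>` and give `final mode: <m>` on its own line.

1. SIG_LOW: (CHARGE) → mode=RETURN action=beep
2. SIG_LOST: (RETURN) → mode=IDLE action=rotate
3. SIG_FULL: (IDLE) → mode=AVOID action=drive_fwd
4. SIG_FULL: (AVOID) → mode=GRASP action=brake
5. SIG_FULL: (GRASP) → mode=ALIGN action=rotate
6. SIG_FULL: (ALIGN) → mode=GRASP action=rotate
7. SIG_LOST: (GRASP) → mode=CHARGE action=beep
8. SIG_FULL: (CHARGE) → mode=GRASP action=drive_fwd

final mode: GRASP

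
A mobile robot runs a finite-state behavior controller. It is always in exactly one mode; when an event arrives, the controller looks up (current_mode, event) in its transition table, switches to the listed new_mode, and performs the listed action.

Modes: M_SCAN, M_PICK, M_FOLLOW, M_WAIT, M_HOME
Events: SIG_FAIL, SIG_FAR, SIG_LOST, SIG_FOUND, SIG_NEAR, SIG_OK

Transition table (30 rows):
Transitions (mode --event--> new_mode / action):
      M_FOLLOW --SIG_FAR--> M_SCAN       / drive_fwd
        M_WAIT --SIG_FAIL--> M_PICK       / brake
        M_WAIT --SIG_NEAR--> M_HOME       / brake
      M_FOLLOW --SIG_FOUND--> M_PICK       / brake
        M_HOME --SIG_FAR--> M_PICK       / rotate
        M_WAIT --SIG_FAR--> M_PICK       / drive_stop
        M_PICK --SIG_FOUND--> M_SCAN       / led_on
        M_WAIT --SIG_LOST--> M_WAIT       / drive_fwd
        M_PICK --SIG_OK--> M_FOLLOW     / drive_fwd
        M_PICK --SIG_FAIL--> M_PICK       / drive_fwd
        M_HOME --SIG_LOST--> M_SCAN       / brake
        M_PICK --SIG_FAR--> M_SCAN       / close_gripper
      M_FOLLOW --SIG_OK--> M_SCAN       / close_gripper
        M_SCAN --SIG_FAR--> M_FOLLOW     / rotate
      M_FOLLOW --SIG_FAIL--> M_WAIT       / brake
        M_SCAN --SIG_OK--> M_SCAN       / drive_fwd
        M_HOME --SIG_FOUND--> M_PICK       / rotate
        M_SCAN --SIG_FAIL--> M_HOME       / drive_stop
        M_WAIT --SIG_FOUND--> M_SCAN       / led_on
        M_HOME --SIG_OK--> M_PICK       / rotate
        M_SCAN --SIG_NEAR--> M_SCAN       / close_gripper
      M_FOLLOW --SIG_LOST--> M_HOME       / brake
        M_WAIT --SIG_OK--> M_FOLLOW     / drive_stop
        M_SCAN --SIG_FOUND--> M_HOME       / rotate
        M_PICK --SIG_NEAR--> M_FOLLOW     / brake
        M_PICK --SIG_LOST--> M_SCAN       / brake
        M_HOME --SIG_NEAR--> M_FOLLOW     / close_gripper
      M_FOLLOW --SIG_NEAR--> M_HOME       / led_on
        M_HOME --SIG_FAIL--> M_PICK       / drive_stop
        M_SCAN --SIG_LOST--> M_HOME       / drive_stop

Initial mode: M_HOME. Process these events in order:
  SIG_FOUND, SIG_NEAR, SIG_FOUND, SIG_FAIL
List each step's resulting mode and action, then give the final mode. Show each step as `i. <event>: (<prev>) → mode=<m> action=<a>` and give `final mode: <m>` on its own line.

1. SIG_FOUND: (M_HOME) → mode=M_PICK action=rotate
2. SIG_NEAR: (M_PICK) → mode=M_FOLLOW action=brake
3. SIG_FOUND: (M_FOLLOW) → mode=M_PICK action=brake
4. SIG_FAIL: (M_PICK) → mode=M_PICK action=drive_fwd

final mode: M_PICK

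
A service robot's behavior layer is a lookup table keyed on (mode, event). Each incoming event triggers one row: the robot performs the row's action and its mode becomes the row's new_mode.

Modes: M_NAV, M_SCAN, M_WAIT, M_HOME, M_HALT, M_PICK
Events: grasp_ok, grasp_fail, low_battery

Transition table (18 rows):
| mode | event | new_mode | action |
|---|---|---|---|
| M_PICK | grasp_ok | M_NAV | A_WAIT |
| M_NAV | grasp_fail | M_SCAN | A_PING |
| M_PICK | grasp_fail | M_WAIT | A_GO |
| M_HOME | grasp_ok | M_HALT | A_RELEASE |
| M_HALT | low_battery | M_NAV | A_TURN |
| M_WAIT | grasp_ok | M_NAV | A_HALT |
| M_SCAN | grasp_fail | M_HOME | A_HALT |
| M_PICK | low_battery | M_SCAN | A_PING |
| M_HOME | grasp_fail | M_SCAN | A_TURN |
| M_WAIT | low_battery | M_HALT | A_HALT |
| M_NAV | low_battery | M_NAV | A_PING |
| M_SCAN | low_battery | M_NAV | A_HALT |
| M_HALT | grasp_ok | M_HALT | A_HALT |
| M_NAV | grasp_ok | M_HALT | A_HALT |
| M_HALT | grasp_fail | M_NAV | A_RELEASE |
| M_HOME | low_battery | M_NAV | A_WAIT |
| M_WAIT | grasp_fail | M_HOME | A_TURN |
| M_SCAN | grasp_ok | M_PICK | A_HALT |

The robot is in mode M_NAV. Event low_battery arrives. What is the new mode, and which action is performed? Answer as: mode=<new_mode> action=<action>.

mode=M_NAV action=A_PING

current mode = M_NAV; filter table to that mode:
  (M_NAV, grasp_fail) → (M_SCAN, A_PING)
  (M_NAV, low_battery) → (M_NAV, A_PING)  ← event matches
  (M_NAV, grasp_ok) → (M_HALT, A_HALT)
event = low_battery selects (M_NAV, A_PING)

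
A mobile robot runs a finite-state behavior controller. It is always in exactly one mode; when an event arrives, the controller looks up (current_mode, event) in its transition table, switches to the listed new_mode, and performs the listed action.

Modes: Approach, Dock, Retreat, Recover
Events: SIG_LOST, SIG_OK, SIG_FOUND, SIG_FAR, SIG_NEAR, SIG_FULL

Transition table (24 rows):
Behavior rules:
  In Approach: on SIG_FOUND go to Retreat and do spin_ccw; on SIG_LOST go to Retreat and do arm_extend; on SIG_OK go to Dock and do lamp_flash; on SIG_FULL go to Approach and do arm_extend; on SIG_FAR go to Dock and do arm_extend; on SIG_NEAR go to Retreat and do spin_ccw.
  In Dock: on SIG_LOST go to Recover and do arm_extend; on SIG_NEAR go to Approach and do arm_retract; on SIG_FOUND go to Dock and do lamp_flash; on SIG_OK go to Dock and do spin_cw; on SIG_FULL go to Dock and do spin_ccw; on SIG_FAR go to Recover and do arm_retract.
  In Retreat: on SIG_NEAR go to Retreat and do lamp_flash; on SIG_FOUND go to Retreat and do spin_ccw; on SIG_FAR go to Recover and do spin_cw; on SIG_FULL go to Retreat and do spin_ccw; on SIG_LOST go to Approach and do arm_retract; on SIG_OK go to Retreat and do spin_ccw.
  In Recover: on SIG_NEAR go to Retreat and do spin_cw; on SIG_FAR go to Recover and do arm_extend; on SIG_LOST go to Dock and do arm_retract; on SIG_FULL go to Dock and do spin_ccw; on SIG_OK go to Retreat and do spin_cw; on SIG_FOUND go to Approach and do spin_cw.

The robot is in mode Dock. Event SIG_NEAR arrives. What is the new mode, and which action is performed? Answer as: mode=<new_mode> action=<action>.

current mode = Dock; filter table to that mode:
  (Dock, SIG_LOST) → (Recover, arm_extend)
  (Dock, SIG_NEAR) → (Approach, arm_retract)  ← event matches
  (Dock, SIG_FOUND) → (Dock, lamp_flash)
  (Dock, SIG_OK) → (Dock, spin_cw)
  (Dock, SIG_FULL) → (Dock, spin_ccw)
  (Dock, SIG_FAR) → (Recover, arm_retract)
event = SIG_NEAR selects (Approach, arm_retract)

mode=Approach action=arm_retract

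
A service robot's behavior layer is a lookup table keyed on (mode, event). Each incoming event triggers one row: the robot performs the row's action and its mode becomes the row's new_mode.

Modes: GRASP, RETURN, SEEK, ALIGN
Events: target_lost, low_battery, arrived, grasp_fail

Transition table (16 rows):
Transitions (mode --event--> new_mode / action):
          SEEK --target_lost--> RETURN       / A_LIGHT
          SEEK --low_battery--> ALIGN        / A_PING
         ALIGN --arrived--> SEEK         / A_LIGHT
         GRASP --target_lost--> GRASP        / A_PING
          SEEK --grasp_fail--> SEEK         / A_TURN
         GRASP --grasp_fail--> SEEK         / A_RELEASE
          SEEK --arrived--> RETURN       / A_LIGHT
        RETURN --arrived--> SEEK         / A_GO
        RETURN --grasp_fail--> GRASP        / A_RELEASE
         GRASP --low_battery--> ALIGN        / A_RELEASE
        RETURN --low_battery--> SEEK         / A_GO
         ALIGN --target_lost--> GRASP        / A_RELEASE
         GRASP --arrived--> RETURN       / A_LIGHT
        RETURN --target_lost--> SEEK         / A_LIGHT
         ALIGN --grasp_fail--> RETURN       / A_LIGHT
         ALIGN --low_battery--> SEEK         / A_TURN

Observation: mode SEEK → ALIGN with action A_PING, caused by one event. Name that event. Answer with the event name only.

try target_lost: (SEEK, target_lost) → (RETURN, A_LIGHT)
try low_battery: (SEEK, low_battery) → (ALIGN, A_PING)  ← matches
try arrived: (SEEK, arrived) → (RETURN, A_LIGHT)
try grasp_fail: (SEEK, grasp_fail) → (SEEK, A_TURN)

low_battery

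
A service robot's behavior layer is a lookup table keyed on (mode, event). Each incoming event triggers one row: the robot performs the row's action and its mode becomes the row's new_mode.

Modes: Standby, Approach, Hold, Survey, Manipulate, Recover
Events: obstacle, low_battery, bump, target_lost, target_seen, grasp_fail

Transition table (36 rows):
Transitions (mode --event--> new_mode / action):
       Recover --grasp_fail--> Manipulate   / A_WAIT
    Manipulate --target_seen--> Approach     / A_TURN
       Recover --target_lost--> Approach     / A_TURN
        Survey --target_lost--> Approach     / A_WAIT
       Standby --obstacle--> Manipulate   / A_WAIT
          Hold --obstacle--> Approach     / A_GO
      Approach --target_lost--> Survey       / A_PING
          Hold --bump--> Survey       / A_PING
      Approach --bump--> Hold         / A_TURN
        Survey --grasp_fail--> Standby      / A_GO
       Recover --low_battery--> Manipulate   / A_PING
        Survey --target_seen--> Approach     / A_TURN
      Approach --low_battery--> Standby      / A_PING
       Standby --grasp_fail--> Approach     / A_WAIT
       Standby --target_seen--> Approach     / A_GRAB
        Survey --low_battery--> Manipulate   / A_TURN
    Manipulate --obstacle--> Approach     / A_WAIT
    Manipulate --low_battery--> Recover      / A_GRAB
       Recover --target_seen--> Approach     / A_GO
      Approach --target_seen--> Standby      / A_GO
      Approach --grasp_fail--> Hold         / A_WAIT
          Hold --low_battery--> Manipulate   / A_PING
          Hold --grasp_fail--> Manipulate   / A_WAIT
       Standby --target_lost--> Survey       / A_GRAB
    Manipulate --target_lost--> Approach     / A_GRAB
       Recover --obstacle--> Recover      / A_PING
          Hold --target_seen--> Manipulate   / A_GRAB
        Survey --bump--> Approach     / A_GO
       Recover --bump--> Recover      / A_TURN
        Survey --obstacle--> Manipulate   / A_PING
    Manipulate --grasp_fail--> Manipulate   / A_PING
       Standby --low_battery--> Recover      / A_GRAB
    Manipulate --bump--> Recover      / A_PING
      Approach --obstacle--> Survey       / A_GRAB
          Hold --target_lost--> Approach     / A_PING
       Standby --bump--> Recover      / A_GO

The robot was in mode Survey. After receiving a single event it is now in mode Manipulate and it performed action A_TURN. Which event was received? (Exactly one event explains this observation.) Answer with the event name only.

low_battery

try obstacle: (Survey, obstacle) → (Manipulate, A_PING)
try low_battery: (Survey, low_battery) → (Manipulate, A_TURN)  ← matches
try bump: (Survey, bump) → (Approach, A_GO)
try target_lost: (Survey, target_lost) → (Approach, A_WAIT)
try target_seen: (Survey, target_seen) → (Approach, A_TURN)
try grasp_fail: (Survey, grasp_fail) → (Standby, A_GO)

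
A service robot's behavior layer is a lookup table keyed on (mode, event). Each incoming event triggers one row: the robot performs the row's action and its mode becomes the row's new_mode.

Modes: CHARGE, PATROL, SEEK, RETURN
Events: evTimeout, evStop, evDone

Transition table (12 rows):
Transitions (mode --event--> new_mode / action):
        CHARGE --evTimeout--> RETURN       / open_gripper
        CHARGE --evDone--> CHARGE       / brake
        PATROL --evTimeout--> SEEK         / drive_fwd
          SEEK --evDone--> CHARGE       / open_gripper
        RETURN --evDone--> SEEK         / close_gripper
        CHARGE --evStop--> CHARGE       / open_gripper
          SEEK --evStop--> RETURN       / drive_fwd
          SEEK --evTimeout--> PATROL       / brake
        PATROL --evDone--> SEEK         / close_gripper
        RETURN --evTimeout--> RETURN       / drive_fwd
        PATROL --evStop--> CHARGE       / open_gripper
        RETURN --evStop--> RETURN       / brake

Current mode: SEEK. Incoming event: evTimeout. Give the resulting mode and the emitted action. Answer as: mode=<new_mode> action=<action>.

mode=PATROL action=brake

current mode = SEEK; filter table to that mode:
  (SEEK, evDone) → (CHARGE, open_gripper)
  (SEEK, evStop) → (RETURN, drive_fwd)
  (SEEK, evTimeout) → (PATROL, brake)  ← event matches
event = evTimeout selects (PATROL, brake)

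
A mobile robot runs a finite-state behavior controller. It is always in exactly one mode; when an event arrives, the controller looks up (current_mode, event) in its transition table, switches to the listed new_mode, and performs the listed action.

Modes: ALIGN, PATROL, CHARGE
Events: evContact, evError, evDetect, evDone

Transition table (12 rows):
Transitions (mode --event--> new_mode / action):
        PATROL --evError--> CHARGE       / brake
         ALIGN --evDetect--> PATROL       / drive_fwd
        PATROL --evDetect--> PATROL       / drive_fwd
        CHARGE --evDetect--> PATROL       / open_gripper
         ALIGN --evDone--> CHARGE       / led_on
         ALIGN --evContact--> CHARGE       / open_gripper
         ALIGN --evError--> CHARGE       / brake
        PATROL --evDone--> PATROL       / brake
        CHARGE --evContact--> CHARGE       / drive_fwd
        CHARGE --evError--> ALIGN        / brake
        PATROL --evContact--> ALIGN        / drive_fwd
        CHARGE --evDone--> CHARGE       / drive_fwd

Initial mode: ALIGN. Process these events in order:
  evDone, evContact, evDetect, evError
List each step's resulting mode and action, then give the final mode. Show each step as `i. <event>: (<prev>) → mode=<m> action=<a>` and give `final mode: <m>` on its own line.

1. evDone: (ALIGN) → mode=CHARGE action=led_on
2. evContact: (CHARGE) → mode=CHARGE action=drive_fwd
3. evDetect: (CHARGE) → mode=PATROL action=open_gripper
4. evError: (PATROL) → mode=CHARGE action=brake

final mode: CHARGE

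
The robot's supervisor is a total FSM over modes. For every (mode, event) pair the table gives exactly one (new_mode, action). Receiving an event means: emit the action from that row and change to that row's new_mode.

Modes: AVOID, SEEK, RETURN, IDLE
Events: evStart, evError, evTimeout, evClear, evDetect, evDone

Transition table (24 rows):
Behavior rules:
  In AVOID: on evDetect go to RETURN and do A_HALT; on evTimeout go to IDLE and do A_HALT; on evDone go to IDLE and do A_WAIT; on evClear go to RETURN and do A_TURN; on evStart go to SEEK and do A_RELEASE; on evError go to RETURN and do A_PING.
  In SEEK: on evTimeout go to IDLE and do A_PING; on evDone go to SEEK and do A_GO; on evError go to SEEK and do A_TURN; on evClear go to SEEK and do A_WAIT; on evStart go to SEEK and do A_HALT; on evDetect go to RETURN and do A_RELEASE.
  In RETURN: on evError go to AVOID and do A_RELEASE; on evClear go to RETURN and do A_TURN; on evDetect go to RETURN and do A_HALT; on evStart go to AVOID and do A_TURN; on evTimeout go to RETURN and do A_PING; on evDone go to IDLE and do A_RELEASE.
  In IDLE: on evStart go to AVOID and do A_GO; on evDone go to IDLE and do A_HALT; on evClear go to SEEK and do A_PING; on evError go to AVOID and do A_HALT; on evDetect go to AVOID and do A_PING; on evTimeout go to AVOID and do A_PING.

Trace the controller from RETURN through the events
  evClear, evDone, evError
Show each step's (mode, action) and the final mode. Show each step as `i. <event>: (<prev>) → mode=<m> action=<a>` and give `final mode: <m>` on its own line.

final mode: AVOID

1. evClear: (RETURN) → mode=RETURN action=A_TURN
2. evDone: (RETURN) → mode=IDLE action=A_RELEASE
3. evError: (IDLE) → mode=AVOID action=A_HALT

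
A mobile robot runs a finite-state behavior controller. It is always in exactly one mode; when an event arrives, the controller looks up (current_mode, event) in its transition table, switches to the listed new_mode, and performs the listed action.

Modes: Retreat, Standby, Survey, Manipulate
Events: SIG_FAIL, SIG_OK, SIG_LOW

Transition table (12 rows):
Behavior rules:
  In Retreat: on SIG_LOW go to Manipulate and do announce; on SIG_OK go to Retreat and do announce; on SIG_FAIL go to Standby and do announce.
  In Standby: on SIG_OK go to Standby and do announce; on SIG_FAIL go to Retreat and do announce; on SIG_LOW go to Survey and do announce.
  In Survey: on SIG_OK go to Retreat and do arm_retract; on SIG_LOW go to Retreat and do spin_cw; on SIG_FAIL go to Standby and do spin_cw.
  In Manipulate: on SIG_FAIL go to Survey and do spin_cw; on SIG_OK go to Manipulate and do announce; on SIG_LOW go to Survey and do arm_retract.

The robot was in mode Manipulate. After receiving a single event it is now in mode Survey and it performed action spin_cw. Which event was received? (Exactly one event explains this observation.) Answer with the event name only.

SIG_FAIL

try SIG_FAIL: (Manipulate, SIG_FAIL) → (Survey, spin_cw)  ← matches
try SIG_OK: (Manipulate, SIG_OK) → (Manipulate, announce)
try SIG_LOW: (Manipulate, SIG_LOW) → (Survey, arm_retract)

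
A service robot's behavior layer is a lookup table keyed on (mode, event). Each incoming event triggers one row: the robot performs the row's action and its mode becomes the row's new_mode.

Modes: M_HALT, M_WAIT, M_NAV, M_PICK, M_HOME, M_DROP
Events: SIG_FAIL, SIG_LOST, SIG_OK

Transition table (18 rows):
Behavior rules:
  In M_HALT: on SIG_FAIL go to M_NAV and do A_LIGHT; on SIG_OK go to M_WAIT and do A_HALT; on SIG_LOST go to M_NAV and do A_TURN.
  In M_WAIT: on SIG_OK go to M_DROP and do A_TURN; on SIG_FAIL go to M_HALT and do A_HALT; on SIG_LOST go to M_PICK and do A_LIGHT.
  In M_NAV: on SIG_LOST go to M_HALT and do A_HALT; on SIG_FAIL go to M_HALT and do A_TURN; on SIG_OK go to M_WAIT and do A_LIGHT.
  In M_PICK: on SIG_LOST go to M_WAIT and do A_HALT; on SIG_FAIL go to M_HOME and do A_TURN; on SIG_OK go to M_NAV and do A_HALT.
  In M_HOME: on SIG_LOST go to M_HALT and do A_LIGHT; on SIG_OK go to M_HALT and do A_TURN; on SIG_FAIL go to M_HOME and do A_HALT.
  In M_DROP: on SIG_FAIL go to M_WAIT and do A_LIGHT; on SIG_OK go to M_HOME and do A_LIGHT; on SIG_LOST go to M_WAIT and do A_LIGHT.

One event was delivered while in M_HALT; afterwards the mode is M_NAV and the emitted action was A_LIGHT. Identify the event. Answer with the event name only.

SIG_FAIL

try SIG_FAIL: (M_HALT, SIG_FAIL) → (M_NAV, A_LIGHT)  ← matches
try SIG_LOST: (M_HALT, SIG_LOST) → (M_NAV, A_TURN)
try SIG_OK: (M_HALT, SIG_OK) → (M_WAIT, A_HALT)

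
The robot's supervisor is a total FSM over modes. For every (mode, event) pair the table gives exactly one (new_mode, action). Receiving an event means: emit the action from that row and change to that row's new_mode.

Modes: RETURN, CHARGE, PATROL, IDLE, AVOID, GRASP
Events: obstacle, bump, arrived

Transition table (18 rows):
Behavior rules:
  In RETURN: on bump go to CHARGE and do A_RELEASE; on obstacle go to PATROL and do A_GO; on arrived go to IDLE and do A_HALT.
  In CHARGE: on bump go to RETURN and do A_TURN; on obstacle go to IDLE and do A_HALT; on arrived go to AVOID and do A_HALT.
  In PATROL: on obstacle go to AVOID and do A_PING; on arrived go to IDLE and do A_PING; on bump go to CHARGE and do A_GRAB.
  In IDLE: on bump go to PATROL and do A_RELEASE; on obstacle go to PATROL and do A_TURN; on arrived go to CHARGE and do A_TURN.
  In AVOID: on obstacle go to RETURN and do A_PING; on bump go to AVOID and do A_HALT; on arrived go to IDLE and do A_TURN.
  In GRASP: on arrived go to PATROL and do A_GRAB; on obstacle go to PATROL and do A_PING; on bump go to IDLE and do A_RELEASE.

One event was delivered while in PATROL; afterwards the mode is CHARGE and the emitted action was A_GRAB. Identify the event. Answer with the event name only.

bump

try obstacle: (PATROL, obstacle) → (AVOID, A_PING)
try bump: (PATROL, bump) → (CHARGE, A_GRAB)  ← matches
try arrived: (PATROL, arrived) → (IDLE, A_PING)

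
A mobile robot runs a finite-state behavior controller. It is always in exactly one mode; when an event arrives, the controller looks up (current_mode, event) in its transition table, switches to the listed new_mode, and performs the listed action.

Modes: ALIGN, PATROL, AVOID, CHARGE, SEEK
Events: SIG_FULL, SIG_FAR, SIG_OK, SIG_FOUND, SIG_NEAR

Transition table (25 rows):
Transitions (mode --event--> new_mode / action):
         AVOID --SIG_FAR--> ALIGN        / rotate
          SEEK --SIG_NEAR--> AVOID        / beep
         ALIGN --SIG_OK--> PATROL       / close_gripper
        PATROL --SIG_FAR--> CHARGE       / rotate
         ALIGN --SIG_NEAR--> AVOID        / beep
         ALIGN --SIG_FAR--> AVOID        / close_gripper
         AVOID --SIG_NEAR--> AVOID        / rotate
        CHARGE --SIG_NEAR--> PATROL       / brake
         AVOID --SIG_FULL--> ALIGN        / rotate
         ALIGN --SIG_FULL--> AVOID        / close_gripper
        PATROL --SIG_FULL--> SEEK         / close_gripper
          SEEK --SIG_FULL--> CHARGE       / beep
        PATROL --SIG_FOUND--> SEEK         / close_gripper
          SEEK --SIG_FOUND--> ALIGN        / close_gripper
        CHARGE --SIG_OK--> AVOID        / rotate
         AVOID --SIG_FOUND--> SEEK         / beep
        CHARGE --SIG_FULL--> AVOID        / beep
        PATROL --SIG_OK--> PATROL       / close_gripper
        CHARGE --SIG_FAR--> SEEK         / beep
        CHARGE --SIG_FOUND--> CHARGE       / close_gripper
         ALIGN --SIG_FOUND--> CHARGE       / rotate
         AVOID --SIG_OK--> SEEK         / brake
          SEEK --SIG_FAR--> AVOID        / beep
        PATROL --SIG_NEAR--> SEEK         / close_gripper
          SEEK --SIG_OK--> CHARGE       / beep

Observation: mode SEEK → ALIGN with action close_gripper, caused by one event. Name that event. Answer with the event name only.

try SIG_FULL: (SEEK, SIG_FULL) → (CHARGE, beep)
try SIG_FAR: (SEEK, SIG_FAR) → (AVOID, beep)
try SIG_OK: (SEEK, SIG_OK) → (CHARGE, beep)
try SIG_FOUND: (SEEK, SIG_FOUND) → (ALIGN, close_gripper)  ← matches
try SIG_NEAR: (SEEK, SIG_NEAR) → (AVOID, beep)

SIG_FOUND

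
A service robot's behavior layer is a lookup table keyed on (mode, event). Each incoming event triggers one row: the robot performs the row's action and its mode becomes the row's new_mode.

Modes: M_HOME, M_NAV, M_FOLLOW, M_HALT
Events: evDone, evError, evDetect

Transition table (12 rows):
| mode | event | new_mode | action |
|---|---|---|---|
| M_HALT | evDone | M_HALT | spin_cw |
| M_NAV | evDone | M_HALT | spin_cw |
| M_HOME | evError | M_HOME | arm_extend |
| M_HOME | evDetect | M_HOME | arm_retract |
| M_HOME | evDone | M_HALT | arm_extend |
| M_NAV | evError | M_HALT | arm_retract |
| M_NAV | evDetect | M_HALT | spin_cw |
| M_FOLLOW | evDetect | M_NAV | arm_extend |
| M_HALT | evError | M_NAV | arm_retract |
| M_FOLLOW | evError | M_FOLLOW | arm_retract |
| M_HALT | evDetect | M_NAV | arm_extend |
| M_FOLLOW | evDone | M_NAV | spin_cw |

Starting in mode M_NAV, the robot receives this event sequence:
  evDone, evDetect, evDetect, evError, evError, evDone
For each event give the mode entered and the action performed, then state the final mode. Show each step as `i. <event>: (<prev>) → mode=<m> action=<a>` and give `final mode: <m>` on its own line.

final mode: M_HALT

1. evDone: (M_NAV) → mode=M_HALT action=spin_cw
2. evDetect: (M_HALT) → mode=M_NAV action=arm_extend
3. evDetect: (M_NAV) → mode=M_HALT action=spin_cw
4. evError: (M_HALT) → mode=M_NAV action=arm_retract
5. evError: (M_NAV) → mode=M_HALT action=arm_retract
6. evDone: (M_HALT) → mode=M_HALT action=spin_cw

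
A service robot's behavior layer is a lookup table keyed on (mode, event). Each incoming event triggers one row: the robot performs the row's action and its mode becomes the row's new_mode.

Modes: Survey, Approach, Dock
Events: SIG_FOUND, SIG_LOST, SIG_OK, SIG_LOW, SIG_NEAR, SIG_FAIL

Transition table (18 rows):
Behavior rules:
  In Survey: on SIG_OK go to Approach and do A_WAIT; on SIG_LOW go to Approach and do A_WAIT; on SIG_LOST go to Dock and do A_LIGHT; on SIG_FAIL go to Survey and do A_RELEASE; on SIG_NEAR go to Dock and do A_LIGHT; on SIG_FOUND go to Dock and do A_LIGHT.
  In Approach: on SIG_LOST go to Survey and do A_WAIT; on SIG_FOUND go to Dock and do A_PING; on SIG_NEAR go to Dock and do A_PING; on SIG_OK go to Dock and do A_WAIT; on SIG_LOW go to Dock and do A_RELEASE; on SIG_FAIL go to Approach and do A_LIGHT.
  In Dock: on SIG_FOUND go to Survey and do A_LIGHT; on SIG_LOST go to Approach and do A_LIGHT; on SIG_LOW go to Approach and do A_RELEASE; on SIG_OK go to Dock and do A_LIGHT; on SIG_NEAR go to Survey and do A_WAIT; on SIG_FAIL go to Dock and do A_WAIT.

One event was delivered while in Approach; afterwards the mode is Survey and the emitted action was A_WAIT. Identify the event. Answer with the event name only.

SIG_LOST

try SIG_FOUND: (Approach, SIG_FOUND) → (Dock, A_PING)
try SIG_LOST: (Approach, SIG_LOST) → (Survey, A_WAIT)  ← matches
try SIG_OK: (Approach, SIG_OK) → (Dock, A_WAIT)
try SIG_LOW: (Approach, SIG_LOW) → (Dock, A_RELEASE)
try SIG_NEAR: (Approach, SIG_NEAR) → (Dock, A_PING)
try SIG_FAIL: (Approach, SIG_FAIL) → (Approach, A_LIGHT)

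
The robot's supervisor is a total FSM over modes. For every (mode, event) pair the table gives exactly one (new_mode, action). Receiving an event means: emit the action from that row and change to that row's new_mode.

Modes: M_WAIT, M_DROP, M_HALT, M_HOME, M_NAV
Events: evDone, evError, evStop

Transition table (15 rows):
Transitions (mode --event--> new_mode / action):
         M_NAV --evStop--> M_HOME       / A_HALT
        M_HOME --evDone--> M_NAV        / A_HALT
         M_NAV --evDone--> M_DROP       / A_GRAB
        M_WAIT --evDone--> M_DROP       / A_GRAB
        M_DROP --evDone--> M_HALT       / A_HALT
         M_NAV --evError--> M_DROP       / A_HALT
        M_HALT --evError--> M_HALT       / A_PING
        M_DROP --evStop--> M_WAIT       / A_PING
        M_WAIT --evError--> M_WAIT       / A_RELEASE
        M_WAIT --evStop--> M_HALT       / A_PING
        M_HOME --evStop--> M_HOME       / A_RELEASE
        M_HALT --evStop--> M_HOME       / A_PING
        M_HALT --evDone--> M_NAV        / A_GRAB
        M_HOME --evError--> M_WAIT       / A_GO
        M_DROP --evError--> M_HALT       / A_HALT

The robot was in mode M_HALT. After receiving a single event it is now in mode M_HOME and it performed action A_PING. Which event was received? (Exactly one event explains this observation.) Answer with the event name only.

evStop

try evDone: (M_HALT, evDone) → (M_NAV, A_GRAB)
try evError: (M_HALT, evError) → (M_HALT, A_PING)
try evStop: (M_HALT, evStop) → (M_HOME, A_PING)  ← matches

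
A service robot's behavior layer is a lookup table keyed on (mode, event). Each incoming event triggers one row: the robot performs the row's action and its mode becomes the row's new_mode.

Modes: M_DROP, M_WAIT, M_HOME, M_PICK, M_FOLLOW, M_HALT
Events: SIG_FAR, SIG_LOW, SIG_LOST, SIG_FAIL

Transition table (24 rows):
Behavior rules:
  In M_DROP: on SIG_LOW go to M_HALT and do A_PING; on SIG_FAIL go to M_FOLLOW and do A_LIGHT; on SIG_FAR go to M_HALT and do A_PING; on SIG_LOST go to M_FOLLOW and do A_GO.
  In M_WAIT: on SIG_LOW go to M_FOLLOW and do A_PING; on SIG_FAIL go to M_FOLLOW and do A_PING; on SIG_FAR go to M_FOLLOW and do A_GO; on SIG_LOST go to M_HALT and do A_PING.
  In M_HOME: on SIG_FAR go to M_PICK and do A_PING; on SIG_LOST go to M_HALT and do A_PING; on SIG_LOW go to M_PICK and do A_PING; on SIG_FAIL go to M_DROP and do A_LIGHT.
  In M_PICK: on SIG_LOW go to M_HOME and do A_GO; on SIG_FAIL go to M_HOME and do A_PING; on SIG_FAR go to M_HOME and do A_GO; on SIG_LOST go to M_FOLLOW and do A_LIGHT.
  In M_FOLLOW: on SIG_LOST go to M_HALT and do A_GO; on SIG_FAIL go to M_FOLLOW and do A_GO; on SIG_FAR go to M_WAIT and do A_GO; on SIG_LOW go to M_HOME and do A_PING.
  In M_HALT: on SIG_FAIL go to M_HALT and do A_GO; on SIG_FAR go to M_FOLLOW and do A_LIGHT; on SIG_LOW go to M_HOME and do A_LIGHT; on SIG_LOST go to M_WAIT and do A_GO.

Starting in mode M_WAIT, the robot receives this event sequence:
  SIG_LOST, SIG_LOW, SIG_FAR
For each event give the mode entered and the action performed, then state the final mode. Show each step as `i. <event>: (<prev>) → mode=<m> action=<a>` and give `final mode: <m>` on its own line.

1. SIG_LOST: (M_WAIT) → mode=M_HALT action=A_PING
2. SIG_LOW: (M_HALT) → mode=M_HOME action=A_LIGHT
3. SIG_FAR: (M_HOME) → mode=M_PICK action=A_PING

final mode: M_PICK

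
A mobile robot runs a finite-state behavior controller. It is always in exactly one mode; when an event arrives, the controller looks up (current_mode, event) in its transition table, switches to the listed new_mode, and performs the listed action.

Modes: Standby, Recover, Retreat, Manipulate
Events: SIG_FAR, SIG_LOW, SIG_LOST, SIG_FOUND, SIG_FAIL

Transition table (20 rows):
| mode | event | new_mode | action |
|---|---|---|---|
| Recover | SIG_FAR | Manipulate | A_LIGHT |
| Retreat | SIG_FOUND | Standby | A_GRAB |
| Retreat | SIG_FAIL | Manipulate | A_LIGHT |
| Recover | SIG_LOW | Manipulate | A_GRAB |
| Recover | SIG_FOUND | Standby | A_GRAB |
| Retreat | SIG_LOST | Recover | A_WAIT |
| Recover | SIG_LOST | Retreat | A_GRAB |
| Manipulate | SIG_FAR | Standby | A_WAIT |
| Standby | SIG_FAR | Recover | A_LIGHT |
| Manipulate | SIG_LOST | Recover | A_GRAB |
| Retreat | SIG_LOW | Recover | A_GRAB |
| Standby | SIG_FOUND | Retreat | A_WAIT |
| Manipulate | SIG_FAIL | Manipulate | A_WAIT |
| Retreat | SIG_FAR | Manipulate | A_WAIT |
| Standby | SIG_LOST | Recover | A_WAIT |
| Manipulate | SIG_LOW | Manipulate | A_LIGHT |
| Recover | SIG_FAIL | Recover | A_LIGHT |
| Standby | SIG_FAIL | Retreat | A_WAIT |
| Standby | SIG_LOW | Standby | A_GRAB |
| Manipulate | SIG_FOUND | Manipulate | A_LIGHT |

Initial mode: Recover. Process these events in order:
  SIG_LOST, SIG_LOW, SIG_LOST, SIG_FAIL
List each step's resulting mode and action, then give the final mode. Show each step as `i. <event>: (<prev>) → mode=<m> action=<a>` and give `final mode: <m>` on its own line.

final mode: Manipulate

1. SIG_LOST: (Recover) → mode=Retreat action=A_GRAB
2. SIG_LOW: (Retreat) → mode=Recover action=A_GRAB
3. SIG_LOST: (Recover) → mode=Retreat action=A_GRAB
4. SIG_FAIL: (Retreat) → mode=Manipulate action=A_LIGHT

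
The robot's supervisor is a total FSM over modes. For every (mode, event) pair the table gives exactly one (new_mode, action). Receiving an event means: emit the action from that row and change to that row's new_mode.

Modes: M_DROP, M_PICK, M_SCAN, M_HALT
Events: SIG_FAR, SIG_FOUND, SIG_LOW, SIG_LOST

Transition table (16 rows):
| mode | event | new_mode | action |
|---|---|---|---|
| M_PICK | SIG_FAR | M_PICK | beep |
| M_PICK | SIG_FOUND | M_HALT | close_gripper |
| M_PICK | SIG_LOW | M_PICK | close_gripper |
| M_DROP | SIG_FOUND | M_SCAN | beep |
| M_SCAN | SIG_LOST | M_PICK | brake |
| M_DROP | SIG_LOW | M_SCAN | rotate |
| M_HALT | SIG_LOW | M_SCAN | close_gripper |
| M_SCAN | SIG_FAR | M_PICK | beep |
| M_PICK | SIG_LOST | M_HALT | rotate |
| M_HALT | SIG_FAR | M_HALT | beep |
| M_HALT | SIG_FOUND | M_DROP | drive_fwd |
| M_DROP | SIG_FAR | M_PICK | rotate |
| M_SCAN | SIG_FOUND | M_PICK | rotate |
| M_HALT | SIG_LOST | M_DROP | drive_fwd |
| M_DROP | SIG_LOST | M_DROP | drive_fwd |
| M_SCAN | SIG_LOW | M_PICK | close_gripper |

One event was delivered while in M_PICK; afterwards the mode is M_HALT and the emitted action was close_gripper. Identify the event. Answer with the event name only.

SIG_FOUND

try SIG_FAR: (M_PICK, SIG_FAR) → (M_PICK, beep)
try SIG_FOUND: (M_PICK, SIG_FOUND) → (M_HALT, close_gripper)  ← matches
try SIG_LOW: (M_PICK, SIG_LOW) → (M_PICK, close_gripper)
try SIG_LOST: (M_PICK, SIG_LOST) → (M_HALT, rotate)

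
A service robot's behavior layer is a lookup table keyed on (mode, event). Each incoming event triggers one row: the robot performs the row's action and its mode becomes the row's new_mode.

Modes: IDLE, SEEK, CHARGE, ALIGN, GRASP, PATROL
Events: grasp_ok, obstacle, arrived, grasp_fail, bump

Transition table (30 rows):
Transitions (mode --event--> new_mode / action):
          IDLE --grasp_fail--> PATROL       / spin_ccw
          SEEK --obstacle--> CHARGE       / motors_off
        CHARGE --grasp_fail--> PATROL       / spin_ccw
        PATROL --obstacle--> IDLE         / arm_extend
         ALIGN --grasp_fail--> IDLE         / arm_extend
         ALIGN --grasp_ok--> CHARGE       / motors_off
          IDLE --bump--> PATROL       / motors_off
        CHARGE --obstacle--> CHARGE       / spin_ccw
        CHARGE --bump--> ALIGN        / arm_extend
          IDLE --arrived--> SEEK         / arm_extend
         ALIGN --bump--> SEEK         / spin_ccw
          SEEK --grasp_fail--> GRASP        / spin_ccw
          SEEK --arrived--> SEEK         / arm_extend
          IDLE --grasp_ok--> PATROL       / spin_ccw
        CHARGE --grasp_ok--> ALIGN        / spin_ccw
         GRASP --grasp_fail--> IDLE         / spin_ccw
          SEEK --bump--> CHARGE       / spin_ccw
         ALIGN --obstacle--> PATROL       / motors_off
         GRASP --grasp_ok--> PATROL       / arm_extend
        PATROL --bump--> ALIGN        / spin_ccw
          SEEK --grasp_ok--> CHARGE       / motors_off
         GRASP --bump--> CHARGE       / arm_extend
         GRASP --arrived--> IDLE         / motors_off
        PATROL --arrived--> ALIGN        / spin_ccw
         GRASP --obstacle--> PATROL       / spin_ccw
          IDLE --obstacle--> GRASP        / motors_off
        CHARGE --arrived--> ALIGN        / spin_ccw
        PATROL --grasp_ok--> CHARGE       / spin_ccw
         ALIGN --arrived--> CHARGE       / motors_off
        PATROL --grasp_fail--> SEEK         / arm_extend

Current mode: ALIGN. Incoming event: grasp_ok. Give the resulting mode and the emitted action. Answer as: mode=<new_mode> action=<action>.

mode=CHARGE action=motors_off

current mode = ALIGN; filter table to that mode:
  (ALIGN, grasp_fail) → (IDLE, arm_extend)
  (ALIGN, grasp_ok) → (CHARGE, motors_off)  ← event matches
  (ALIGN, bump) → (SEEK, spin_ccw)
  (ALIGN, obstacle) → (PATROL, motors_off)
  (ALIGN, arrived) → (CHARGE, motors_off)
event = grasp_ok selects (CHARGE, motors_off)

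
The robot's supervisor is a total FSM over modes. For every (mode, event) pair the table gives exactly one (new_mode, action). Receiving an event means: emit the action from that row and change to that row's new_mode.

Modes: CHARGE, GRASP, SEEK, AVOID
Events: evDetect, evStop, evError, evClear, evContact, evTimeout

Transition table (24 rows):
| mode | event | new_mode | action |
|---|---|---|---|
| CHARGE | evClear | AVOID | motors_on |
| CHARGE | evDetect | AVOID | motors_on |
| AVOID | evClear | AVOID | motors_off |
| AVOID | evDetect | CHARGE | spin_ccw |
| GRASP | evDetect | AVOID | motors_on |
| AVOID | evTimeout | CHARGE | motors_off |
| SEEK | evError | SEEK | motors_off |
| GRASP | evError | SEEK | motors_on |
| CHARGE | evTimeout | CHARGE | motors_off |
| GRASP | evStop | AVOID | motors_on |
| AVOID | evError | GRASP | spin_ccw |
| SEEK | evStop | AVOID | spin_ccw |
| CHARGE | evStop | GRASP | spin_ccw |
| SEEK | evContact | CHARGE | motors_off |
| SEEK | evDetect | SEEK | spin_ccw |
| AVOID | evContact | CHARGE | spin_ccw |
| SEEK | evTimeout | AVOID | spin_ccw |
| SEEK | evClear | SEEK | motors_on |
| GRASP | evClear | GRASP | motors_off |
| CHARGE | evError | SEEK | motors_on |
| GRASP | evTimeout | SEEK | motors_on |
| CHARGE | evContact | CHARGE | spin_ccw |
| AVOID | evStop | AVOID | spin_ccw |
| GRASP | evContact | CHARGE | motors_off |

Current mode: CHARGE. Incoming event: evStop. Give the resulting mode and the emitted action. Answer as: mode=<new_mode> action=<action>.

current mode = CHARGE; filter table to that mode:
  (CHARGE, evClear) → (AVOID, motors_on)
  (CHARGE, evDetect) → (AVOID, motors_on)
  (CHARGE, evTimeout) → (CHARGE, motors_off)
  (CHARGE, evStop) → (GRASP, spin_ccw)  ← event matches
  (CHARGE, evError) → (SEEK, motors_on)
  (CHARGE, evContact) → (CHARGE, spin_ccw)
event = evStop selects (GRASP, spin_ccw)

mode=GRASP action=spin_ccw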